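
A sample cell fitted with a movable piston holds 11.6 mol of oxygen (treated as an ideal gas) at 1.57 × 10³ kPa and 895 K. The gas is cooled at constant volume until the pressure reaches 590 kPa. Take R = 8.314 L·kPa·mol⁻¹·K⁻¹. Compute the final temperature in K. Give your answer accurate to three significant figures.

From PV = nRT: V₁ = nRT₁/P₁ = 54.98 L.
V constant ⇒ P ∝ T: V₂ = V₁; T₂ = T₁·(P₂/P₁) = 336.3 K.

T₂ ≈ 336 K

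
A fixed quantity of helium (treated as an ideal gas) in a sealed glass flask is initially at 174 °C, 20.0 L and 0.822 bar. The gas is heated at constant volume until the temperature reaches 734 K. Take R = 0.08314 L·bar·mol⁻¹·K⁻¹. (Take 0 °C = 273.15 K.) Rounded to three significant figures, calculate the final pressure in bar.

P₂ ≈ 1.35 bar

Convert: T₁ = 447.1 K.
V constant ⇒ P ∝ T: V₂ = V₁; P₂ = P₁·(T₂/T₁) = 1.349 bar.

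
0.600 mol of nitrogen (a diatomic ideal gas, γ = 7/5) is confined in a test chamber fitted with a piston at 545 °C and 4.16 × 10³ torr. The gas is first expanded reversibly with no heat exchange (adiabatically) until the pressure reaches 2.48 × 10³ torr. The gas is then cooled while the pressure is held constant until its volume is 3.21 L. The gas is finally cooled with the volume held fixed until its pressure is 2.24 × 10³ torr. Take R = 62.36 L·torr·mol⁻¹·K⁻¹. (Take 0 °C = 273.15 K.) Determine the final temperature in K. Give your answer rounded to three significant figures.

T₄ ≈ 192 K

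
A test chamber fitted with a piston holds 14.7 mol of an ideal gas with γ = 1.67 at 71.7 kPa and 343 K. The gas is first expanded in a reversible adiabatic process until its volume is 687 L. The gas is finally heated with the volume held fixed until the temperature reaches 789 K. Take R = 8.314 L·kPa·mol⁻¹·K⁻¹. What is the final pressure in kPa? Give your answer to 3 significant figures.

From PV = nRT: V₁ = nRT₁/P₁ = 584.7 L.
Reversible adiabatic, γ = 1.67: T₂ = T₁·(V₁/V₂)^(γ−1) = 307.9 K; P₂ = P₁·(V₁/V₂)^γ = 54.77 kPa.
Isochoric, so P/T is constant: V₃ = V₂; P₃ = P₂·(T₃/T₂) = 140.4 kPa.

P₃ ≈ 140 kPa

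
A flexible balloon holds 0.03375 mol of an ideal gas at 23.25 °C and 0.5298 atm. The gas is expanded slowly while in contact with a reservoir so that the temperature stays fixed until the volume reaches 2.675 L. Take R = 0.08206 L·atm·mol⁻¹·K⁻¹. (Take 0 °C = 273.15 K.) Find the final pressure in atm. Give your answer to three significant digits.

Convert: T₁ = 296.4 K.
From PV = nRT: V₁ = nRT₁/P₁ = 1.549 L.
T constant ⇒ Boyle's law P V = const: T₂ = T₁; P₂ = P₁·(V₁/V₂) = 0.3069 atm.

P₂ ≈ 0.307 atm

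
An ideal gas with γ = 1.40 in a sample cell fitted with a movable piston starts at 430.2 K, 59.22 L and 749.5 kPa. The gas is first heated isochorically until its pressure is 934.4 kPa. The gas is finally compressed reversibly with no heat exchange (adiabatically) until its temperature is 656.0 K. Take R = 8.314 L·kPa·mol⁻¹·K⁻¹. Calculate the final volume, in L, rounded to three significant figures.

Isochoric, so P/T is constant: V₂ = V₁; T₂ = T₁·(P₂/P₁) = 536.3 K.
Reversible adiabatic, γ = 1.40: P₃ = P₂·(T₃/T₂)^(γ/(γ−1)) = 1891 kPa; V₃ = V₂·(T₂/T₃)^(1/(γ−1)) = 35.79 L.

V₃ ≈ 35.8 L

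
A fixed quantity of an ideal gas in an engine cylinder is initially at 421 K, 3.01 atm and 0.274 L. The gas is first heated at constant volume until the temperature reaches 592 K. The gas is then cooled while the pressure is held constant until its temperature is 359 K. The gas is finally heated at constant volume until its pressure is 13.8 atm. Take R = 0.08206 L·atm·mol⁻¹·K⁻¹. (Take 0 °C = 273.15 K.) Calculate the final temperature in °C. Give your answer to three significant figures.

T₄ ≈ 897 °C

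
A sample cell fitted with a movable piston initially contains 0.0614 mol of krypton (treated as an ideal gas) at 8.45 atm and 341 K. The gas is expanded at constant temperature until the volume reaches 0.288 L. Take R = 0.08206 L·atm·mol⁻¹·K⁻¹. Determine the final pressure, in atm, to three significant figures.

From PV = nRT: V₁ = nRT₁/P₁ = 0.2033 L.
Isothermal, so P V is constant: T₂ = T₁; P₂ = P₁·(V₁/V₂) = 5.966 atm.

P₂ ≈ 5.97 atm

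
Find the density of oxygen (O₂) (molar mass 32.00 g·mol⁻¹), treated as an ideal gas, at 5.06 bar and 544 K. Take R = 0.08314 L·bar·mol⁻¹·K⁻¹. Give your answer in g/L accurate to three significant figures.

ρ = PM/(RT) = (5.06 × 32.00) / (0.08314 × 544.0)

ρ ≈ 3.58 g/L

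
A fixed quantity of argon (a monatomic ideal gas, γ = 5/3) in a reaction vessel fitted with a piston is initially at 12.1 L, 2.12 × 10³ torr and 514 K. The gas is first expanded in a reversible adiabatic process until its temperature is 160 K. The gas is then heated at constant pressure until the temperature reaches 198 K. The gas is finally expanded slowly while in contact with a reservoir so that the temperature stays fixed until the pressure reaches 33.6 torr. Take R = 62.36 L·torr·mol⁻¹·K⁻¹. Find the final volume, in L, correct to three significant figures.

Adiabatic (γ = 5/3), T V^(γ−1) and P V^γ constant: P₂ = P₁·(T₂/T₁)^(γ/(γ−1)) = 114.6 torr; V₂ = V₁·(T₁/T₂)^(1/(γ−1)) = 69.67 L.
P constant ⇒ V ∝ T: P₃ = P₂; V₃ = V₂·(T₃/T₂) = 86.22 L.
Isothermal, so P V is constant: T₄ = T₃; V₄ = V₃·(P₃/P₄) = 294.1 L.

V₄ ≈ 294 L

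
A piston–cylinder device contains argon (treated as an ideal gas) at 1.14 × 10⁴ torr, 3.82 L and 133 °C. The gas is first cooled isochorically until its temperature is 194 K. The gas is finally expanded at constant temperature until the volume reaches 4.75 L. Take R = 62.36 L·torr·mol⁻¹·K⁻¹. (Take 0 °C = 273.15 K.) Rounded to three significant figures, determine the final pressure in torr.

Convert: T₁ = 406.1 K.
Isochoric, so P/T is constant: V₂ = V₁; P₂ = P₁·(T₂/T₁) = 5445 torr.
T constant ⇒ Boyle's law P V = const: T₃ = T₂; P₃ = P₂·(V₂/V₃) = 4379 torr.

P₃ ≈ 4.38e+03 torr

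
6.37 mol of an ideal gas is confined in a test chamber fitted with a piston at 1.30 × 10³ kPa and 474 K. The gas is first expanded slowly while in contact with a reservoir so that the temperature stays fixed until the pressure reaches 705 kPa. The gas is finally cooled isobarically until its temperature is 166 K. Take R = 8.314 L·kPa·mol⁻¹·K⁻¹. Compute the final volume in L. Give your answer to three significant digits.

From PV = nRT: V₁ = nRT₁/P₁ = 19.31 L.
T constant ⇒ Boyle's law P V = const: T₂ = T₁; V₂ = V₁·(P₁/P₂) = 35.61 L.
P constant ⇒ V ∝ T: P₃ = P₂; V₃ = V₂·(T₃/T₂) = 12.47 L.

V₃ ≈ 12.5 L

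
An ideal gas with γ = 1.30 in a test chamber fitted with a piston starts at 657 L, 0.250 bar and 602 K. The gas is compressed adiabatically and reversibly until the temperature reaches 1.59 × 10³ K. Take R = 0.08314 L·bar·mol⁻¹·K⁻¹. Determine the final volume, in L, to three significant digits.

V₂ ≈ 25.8 L

Reversible adiabatic, γ = 1.30: P₂ = P₁·(T₂/T₁)^(γ/(γ−1)) = 16.82 bar; V₂ = V₁·(T₁/T₂)^(1/(γ−1)) = 25.80 L.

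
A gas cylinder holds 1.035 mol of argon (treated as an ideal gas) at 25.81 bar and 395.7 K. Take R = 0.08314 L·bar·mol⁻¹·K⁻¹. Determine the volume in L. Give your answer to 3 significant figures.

PV = nRT ⇒ V = nRT/P = (1.035 × 0.08314 × 395.7) / 25.81

V ≈ 1.32 L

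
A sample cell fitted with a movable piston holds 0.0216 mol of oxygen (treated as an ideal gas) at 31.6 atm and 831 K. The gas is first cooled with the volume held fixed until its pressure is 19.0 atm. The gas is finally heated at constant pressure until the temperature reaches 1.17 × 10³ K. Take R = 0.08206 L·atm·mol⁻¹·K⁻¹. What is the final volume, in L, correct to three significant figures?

V₃ ≈ 0.109 L

From PV = nRT: V₁ = nRT₁/P₁ = 0.04661 L.
Isochoric, so P/T is constant: V₂ = V₁; T₂ = T₁·(P₂/P₁) = 499.7 K.
P constant ⇒ V ∝ T: P₃ = P₂; V₃ = V₂·(T₃/T₂) = 0.1091 L.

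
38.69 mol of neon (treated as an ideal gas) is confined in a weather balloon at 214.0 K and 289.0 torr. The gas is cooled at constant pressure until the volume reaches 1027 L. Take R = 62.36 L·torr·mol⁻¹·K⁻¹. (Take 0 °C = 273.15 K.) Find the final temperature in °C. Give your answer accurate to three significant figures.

T₂ ≈ -150 °C

From PV = nRT: V₁ = nRT₁/P₁ = 1787 L.
P constant ⇒ V ∝ T: P₂ = P₁; T₂ = T₁·(V₂/V₁) = 123.0 K.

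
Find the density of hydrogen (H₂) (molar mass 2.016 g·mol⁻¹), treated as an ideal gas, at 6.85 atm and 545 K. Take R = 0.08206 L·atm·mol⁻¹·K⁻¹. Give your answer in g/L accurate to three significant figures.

ρ = PM/(RT) = (6.85 × 2.016) / (0.08206 × 545.0)

ρ ≈ 0.309 g/L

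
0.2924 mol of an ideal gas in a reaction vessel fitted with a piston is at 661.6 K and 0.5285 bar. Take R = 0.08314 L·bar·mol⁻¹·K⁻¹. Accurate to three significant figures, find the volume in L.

PV = nRT ⇒ V = nRT/P = (0.2924 × 0.08314 × 661.6) / 0.5285

V ≈ 30.4 L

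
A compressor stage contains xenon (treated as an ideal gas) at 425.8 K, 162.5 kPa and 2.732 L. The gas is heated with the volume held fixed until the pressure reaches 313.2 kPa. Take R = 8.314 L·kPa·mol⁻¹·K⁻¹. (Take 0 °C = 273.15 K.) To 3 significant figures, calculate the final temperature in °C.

Isochoric, so P/T is constant: V₂ = V₁; T₂ = T₁·(P₂/P₁) = 820.7 K.

T₂ ≈ 548 °C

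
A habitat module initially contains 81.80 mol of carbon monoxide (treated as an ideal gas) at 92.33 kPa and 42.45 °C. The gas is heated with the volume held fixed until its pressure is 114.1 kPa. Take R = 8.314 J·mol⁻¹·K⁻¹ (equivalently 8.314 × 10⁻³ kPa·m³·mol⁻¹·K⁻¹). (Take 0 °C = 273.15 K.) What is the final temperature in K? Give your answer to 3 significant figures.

T₂ ≈ 390 K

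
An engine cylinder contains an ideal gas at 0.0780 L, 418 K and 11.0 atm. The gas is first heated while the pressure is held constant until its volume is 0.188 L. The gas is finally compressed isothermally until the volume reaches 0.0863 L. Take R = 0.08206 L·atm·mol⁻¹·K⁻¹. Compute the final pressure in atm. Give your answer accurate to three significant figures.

P₃ ≈ 24.0 atm

Isobaric, so V/T is constant: P₂ = P₁; T₂ = T₁·(V₂/V₁) = 1007 K.
T constant ⇒ Boyle's law P V = const: T₃ = T₂; P₃ = P₂·(V₂/V₃) = 23.96 atm.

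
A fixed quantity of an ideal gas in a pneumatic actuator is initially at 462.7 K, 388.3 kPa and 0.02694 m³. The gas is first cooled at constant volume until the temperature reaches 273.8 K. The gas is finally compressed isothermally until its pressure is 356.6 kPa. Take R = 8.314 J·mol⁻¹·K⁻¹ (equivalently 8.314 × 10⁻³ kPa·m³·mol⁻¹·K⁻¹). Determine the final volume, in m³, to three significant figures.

V₃ ≈ 0.0174 m³

Isochoric, so P/T is constant: V₂ = V₁; P₂ = P₁·(T₂/T₁) = 229.8 kPa.
Isothermal, so P V is constant: T₃ = T₂; V₃ = V₂·(P₂/P₃) = 0.01736 m³.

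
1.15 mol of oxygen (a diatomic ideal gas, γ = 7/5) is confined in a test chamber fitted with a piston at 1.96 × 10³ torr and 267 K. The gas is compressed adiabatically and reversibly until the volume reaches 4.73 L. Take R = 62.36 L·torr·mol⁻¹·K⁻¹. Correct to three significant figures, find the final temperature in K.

T₂ ≈ 357 K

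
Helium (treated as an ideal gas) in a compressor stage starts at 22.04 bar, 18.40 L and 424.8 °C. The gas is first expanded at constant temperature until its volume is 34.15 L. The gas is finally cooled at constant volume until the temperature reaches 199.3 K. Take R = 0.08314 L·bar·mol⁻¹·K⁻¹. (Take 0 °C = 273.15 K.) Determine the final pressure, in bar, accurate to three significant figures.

P₃ ≈ 3.39 bar

Convert: T₁ = 698.0 K.
Isothermal, so P V is constant: T₂ = T₁; P₂ = P₁·(V₁/V₂) = 11.88 bar.
V constant ⇒ P ∝ T: V₃ = V₂; P₃ = P₂·(T₃/T₂) = 3.391 bar.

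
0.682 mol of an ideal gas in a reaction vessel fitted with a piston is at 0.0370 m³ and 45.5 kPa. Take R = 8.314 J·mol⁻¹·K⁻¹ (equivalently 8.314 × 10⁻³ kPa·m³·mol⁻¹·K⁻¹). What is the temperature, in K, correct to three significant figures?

T ≈ 297 K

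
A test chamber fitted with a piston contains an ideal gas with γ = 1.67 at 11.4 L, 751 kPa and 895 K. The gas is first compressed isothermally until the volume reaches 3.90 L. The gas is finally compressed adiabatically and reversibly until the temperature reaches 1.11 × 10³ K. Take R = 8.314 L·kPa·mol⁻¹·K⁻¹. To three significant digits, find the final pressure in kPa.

T constant ⇒ Boyle's law P V = const: T₂ = T₁; P₂ = P₁·(V₁/V₂) = 2195 kPa.
Adiabatic (γ = 1.67), T V^(γ−1) and P V^γ constant: P₃ = P₂·(T₃/T₂)^(γ/(γ−1)) = 3754 kPa; V₃ = V₂·(T₂/T₃)^(1/(γ−1)) = 2.828 L.

P₃ ≈ 3.75e+03 kPa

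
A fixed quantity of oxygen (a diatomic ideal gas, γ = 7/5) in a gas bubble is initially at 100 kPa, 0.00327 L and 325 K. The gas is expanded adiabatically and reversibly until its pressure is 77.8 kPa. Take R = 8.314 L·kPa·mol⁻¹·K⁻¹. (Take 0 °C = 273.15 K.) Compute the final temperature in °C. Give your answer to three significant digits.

Adiabatic (γ = 7/5), T V^(γ−1) and P V^γ constant: T₂ = T₁·(P₂/P₁)^((γ−1)/γ) = 302.5 K; V₂ = V₁·(P₁/P₂)^(1/γ) = 0.003912 L.

T₂ ≈ 29.4 °C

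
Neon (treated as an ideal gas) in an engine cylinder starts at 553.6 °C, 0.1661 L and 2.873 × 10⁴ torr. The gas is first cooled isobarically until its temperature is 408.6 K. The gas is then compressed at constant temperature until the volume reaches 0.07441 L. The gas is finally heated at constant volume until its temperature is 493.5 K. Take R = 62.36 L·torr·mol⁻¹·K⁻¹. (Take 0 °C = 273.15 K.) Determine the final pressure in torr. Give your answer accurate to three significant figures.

Convert: T₁ = 826.8 K.
Isobaric, so V/T is constant: P₂ = P₁; V₂ = V₁·(T₂/T₁) = 0.08209 L.
Isothermal, so P V is constant: T₃ = T₂; P₃ = P₂·(V₂/V₃) = 3.170e+04 torr.
V constant ⇒ P ∝ T: V₄ = V₃; P₄ = P₃·(T₄/T₃) = 3.828e+04 torr.

P₄ ≈ 3.83e+04 torr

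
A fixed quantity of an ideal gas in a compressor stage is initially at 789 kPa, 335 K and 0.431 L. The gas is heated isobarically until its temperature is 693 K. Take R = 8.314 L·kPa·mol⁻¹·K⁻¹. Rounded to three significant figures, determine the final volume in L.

Isobaric, so V/T is constant: P₂ = P₁; V₂ = V₁·(T₂/T₁) = 0.8916 L.

V₂ ≈ 0.892 L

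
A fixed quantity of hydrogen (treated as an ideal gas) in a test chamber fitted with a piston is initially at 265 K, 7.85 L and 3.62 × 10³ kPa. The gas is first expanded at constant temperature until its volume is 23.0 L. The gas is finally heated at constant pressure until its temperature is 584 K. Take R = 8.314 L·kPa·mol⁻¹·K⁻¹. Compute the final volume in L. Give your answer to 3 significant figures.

V₃ ≈ 50.7 L

Isothermal, so P V is constant: T₂ = T₁; P₂ = P₁·(V₁/V₂) = 1236 kPa.
Isobaric, so V/T is constant: P₃ = P₂; V₃ = V₂·(T₃/T₂) = 50.69 L.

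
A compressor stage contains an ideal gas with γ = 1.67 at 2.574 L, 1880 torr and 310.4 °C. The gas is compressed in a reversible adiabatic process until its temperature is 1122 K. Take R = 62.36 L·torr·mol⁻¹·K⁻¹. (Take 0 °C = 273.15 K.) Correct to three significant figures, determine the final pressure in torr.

P₂ ≈ 9.59e+03 torr

Convert: T₁ = 583.5 K.
Adiabatic (γ = 1.67), T V^(γ−1) and P V^γ constant: P₂ = P₁·(T₂/T₁)^(γ/(γ−1)) = 9590 torr; V₂ = V₁·(T₁/T₂)^(1/(γ−1)) = 0.9702 L.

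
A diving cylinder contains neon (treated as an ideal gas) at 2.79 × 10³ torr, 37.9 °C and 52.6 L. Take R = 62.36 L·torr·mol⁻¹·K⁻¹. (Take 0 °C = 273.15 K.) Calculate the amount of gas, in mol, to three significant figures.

Convert: T = 311.05 K.
PV = nRT ⇒ n = PV/(RT) = (2.79e+03 × 52.6) / (62.36 × 311.05)

n ≈ 7.57 mol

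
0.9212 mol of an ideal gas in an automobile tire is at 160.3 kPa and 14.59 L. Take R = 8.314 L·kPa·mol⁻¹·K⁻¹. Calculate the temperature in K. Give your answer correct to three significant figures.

PV = nRT ⇒ T = PV/(nR) = (160.3 × 14.59) / (0.9212 × 8.314)

T ≈ 305 K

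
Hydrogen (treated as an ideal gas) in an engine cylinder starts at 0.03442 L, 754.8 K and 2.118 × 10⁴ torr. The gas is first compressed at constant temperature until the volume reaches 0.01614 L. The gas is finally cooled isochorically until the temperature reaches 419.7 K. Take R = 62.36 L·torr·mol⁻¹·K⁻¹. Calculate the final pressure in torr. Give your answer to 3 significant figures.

T constant ⇒ Boyle's law P V = const: T₂ = T₁; P₂ = P₁·(V₁/V₂) = 4.517e+04 torr.
Isochoric, so P/T is constant: V₃ = V₂; P₃ = P₂·(T₃/T₂) = 2.512e+04 torr.

P₃ ≈ 2.51e+04 torr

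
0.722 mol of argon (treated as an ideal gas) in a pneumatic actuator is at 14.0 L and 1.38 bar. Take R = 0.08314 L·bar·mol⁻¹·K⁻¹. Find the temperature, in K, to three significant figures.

PV = nRT ⇒ T = PV/(nR) = (1.38 × 14.0) / (0.722 × 0.08314)

T ≈ 322 K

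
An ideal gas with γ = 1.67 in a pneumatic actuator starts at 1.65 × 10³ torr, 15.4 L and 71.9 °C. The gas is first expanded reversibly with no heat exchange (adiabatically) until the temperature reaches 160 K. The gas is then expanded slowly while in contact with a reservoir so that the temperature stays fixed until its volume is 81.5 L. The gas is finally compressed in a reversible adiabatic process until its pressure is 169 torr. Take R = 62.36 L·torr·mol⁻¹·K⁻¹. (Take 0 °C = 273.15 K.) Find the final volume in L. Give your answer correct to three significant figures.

Convert: T₁ = 345.0 K.
Reversible adiabatic, γ = 1.67: P₂ = P₁·(T₂/T₁)^(γ/(γ−1)) = 243.0 torr; V₂ = V₁·(T₁/T₂)^(1/(γ−1)) = 48.49 L.
T constant ⇒ Boyle's law P V = const: T₃ = T₂; P₃ = P₂·(V₂/V₃) = 144.6 torr.
Adiabatic (γ = 1.67), T V^(γ−1) and P V^γ constant: T₄ = T₃·(P₄/P₃)^((γ−1)/γ) = 170.3 K; V₄ = V₃·(P₃/P₄)^(1/γ) = 74.23 L.

V₄ ≈ 74.2 L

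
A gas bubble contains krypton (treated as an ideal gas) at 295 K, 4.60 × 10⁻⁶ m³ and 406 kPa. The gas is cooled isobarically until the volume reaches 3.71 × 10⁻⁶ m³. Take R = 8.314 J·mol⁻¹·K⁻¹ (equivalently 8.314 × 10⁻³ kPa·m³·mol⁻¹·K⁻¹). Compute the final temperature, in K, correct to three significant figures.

T₂ ≈ 238 K

Isobaric, so V/T is constant: P₂ = P₁; T₂ = T₁·(V₂/V₁) = 237.9 K.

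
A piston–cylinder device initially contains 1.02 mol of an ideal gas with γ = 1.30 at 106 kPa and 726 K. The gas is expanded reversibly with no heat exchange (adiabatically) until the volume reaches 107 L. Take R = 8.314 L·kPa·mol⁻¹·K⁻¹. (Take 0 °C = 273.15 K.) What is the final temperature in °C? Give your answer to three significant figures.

From PV = nRT: V₁ = nRT₁/P₁ = 58.08 L.
Adiabatic (γ = 1.30), T V^(γ−1) and P V^γ constant: T₂ = T₁·(V₁/V₂)^(γ−1) = 604.4 K; P₂ = P₁·(V₁/V₂)^γ = 47.90 kPa.

T₂ ≈ 331 °C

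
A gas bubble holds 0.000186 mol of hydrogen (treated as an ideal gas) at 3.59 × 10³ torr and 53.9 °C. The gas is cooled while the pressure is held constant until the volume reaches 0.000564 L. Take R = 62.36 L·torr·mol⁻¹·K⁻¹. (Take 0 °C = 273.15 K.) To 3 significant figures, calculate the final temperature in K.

Convert: T₁ = 327.0 K.
From PV = nRT: V₁ = nRT₁/P₁ = 0.001057 L.
P constant ⇒ V ∝ T: P₂ = P₁; T₂ = T₁·(V₂/V₁) = 174.6 K.

T₂ ≈ 175 K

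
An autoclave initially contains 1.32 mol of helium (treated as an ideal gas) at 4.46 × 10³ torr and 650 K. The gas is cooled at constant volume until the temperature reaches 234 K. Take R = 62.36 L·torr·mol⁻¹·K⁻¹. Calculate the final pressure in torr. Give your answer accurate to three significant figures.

P₂ ≈ 1.61e+03 torr

From PV = nRT: V₁ = nRT₁/P₁ = 12.00 L.
Isochoric, so P/T is constant: V₂ = V₁; P₂ = P₁·(T₂/T₁) = 1606 torr.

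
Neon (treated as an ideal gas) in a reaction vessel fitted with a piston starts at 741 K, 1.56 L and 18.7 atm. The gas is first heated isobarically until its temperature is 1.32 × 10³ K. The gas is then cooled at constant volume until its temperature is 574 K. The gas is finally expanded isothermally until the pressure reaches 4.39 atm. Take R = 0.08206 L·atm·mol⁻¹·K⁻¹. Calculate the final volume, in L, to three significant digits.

V₄ ≈ 5.15 L

P constant ⇒ V ∝ T: P₂ = P₁; V₂ = V₁·(T₂/T₁) = 2.779 L.
Isochoric, so P/T is constant: V₃ = V₂; P₃ = P₂·(T₃/T₂) = 8.132 atm.
Isothermal, so P V is constant: T₄ = T₃; V₄ = V₃·(P₃/P₄) = 5.147 L.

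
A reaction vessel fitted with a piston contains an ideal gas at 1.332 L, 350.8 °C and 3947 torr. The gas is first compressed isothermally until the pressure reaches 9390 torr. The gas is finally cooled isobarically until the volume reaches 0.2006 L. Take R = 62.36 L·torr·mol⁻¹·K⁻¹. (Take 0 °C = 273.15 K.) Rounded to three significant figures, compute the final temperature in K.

Convert: T₁ = 624.0 K.
Isothermal, so P V is constant: T₂ = T₁; V₂ = V₁·(P₁/P₂) = 0.5599 L.
P constant ⇒ V ∝ T: P₃ = P₂; T₃ = T₂·(V₃/V₂) = 223.6 K.

T₃ ≈ 224 K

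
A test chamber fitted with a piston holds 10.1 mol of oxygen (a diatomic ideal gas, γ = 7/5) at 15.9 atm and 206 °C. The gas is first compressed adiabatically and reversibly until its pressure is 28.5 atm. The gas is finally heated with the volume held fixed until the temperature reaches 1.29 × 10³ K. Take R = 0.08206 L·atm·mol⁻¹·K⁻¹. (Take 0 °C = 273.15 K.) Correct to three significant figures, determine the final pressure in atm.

P₃ ≈ 64.9 atm

Convert: T₁ = 479.1 K.
From PV = nRT: V₁ = nRT₁/P₁ = 24.98 L.
Reversible adiabatic, γ = 7/5: T₂ = T₁·(P₂/P₁)^((γ−1)/γ) = 566.1 K; V₂ = V₁·(P₁/P₂)^(1/γ) = 16.46 L.
V constant ⇒ P ∝ T: V₃ = V₂; P₃ = P₂·(T₃/T₂) = 64.95 atm.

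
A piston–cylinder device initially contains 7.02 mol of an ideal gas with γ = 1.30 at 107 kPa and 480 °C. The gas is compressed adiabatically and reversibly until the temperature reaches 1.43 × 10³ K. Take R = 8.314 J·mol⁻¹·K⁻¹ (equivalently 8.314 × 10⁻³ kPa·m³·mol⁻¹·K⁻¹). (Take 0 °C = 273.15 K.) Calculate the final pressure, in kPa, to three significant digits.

Convert: T₁ = 753.1 K.
From PV = nRT: V₁ = nRT₁/P₁ = 0.4108 m³.
Reversible adiabatic, γ = 1.30: P₂ = P₁·(T₂/T₁)^(γ/(γ−1)) = 1722 kPa; V₂ = V₁·(T₁/T₂)^(1/(γ−1)) = 0.04847 m³.

P₂ ≈ 1.72e+03 kPa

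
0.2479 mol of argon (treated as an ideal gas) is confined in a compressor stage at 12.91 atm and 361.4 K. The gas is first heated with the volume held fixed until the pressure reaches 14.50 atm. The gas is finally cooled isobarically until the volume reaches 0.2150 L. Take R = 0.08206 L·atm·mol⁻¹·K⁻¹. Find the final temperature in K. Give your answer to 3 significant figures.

T₃ ≈ 153 K

From PV = nRT: V₁ = nRT₁/P₁ = 0.5695 L.
Isochoric, so P/T is constant: V₂ = V₁; T₂ = T₁·(P₂/P₁) = 405.9 K.
Isobaric, so V/T is constant: P₃ = P₂; T₃ = T₂·(V₃/V₂) = 153.2 K.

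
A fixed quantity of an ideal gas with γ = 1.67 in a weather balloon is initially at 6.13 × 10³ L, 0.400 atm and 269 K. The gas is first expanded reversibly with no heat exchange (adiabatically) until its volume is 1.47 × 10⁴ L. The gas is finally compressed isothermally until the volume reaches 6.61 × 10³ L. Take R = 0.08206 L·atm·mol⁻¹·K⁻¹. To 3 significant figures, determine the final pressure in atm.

Adiabatic (γ = 1.67), T V^(γ−1) and P V^γ constant: T₂ = T₁·(V₁/V₂)^(γ−1) = 149.7 K; P₂ = P₁·(V₁/V₂)^γ = 0.09283 atm.
T constant ⇒ Boyle's law P V = const: T₃ = T₂; P₃ = P₂·(V₂/V₃) = 0.2065 atm.

P₃ ≈ 0.206 atm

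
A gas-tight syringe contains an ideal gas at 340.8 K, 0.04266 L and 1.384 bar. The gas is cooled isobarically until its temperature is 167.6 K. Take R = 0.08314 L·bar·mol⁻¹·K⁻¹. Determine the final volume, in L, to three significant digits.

Isobaric, so V/T is constant: P₂ = P₁; V₂ = V₁·(T₂/T₁) = 0.02098 L.

V₂ ≈ 0.0210 L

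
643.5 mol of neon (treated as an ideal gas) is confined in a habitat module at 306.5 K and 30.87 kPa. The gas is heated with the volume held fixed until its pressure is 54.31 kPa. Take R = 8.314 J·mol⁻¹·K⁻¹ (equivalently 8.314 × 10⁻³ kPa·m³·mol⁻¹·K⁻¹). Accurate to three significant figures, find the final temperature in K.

T₂ ≈ 539 K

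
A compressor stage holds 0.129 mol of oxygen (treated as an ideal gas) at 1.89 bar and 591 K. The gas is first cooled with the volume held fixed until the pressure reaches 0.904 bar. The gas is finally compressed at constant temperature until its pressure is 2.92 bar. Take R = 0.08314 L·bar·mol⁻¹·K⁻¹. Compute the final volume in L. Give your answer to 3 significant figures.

V₃ ≈ 1.04 L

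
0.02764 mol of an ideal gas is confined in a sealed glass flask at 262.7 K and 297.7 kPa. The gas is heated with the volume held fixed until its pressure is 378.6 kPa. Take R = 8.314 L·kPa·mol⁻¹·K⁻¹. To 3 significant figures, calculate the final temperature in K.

T₂ ≈ 334 K

From PV = nRT: V₁ = nRT₁/P₁ = 0.2028 L.
Isochoric, so P/T is constant: V₂ = V₁; T₂ = T₁·(P₂/P₁) = 334.1 K.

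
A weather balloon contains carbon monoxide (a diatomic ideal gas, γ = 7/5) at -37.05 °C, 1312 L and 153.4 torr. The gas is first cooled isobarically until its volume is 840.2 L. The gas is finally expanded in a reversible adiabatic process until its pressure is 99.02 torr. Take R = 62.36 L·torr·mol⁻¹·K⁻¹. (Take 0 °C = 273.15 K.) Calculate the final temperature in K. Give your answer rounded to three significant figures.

T₃ ≈ 133 K

Convert: T₁ = 236.1 K.
P constant ⇒ V ∝ T: P₂ = P₁; T₂ = T₁·(V₂/V₁) = 151.2 K.
Reversible adiabatic, γ = 7/5: T₃ = T₂·(P₃/P₂)^((γ−1)/γ) = 133.4 K; V₃ = V₂·(P₂/P₃)^(1/γ) = 1149 L.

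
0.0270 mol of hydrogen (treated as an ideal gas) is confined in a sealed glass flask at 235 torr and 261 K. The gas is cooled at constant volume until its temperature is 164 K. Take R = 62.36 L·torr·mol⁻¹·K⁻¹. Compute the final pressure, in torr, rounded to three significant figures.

P₂ ≈ 148 torr

From PV = nRT: V₁ = nRT₁/P₁ = 1.870 L.
Isochoric, so P/T is constant: V₂ = V₁; P₂ = P₁·(T₂/T₁) = 147.7 torr.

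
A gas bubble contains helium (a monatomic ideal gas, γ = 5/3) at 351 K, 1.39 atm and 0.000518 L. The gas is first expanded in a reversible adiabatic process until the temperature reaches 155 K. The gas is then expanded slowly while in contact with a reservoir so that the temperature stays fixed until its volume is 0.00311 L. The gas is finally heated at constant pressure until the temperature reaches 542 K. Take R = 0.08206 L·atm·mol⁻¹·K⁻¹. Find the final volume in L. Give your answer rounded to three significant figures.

Adiabatic (γ = 5/3), T V^(γ−1) and P V^γ constant: P₂ = P₁·(T₂/T₁)^(γ/(γ−1)) = 0.1801 atm; V₂ = V₁·(T₁/T₂)^(1/(γ−1)) = 0.001765 L.
Isothermal, so P V is constant: T₃ = T₂; P₃ = P₂·(V₂/V₃) = 0.1022 atm.
P constant ⇒ V ∝ T: P₄ = P₃; V₄ = V₃·(T₄/T₃) = 0.01087 L.

V₄ ≈ 0.0109 L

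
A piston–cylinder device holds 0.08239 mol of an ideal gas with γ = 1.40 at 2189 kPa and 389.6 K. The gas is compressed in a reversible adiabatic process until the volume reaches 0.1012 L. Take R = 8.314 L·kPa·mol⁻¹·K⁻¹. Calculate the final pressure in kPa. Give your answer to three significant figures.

P₂ ≈ 2.84e+03 kPa

From PV = nRT: V₁ = nRT₁/P₁ = 0.1219 L.
Reversible adiabatic, γ = 1.40: T₂ = T₁·(V₁/V₂)^(γ−1) = 419.7 K; P₂ = P₁·(V₁/V₂)^γ = 2841 kPa.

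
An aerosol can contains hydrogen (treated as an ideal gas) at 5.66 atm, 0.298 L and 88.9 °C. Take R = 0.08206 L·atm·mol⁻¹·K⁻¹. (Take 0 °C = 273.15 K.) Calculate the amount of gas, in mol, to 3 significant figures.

n ≈ 0.0568 mol

Convert: T = 362.05 K.
PV = nRT ⇒ n = PV/(RT) = (5.66 × 0.298) / (0.08206 × 362.05)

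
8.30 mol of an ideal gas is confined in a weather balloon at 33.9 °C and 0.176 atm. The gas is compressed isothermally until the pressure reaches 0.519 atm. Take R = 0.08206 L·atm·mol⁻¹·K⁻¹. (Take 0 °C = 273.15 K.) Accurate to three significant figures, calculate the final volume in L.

V₂ ≈ 403 L

Convert: T₁ = 307.0 K.
From PV = nRT: V₁ = nRT₁/P₁ = 1188 L.
Isothermal, so P V is constant: T₂ = T₁; V₂ = V₁·(P₁/P₂) = 403.0 L.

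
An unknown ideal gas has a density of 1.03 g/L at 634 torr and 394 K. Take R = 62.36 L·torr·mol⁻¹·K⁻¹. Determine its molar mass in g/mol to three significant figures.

ρ = PM/(RT) ⇒ M = ρRT/P = (1.03 × 62.36 × 394.0) / 634

M ≈ 39.9 g/mol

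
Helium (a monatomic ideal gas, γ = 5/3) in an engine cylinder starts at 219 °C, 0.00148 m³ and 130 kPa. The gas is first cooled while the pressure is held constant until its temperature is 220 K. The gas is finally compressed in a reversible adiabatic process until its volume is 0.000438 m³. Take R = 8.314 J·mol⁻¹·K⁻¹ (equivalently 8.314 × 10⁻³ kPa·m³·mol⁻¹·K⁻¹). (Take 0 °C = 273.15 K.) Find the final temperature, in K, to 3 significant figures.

T₃ ≈ 290 K

Convert: T₁ = 492.1 K.
Isobaric, so V/T is constant: P₂ = P₁; V₂ = V₁·(T₂/T₁) = 0.0006616 m³.
Reversible adiabatic, γ = 5/3: T₃ = T₂·(V₂/V₃)^(γ−1) = 289.6 K; P₃ = P₂·(V₂/V₃)^γ = 258.5 kPa.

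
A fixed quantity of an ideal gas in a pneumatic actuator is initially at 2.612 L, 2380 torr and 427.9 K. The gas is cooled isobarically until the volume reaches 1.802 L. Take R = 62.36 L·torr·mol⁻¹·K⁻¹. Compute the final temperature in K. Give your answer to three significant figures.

T₂ ≈ 295 K

Isobaric, so V/T is constant: P₂ = P₁; T₂ = T₁·(V₂/V₁) = 295.2 K.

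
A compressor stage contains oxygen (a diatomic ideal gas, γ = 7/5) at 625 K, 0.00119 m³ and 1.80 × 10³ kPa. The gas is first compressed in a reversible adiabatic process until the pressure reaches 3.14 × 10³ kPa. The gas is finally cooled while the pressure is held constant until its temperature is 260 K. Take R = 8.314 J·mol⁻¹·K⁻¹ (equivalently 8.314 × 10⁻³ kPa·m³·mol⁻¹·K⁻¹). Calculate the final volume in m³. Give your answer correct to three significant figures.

V₃ ≈ 0.000284 m³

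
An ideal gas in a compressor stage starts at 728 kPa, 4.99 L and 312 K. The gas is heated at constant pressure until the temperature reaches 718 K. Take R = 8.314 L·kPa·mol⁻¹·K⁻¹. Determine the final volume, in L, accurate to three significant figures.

V₂ ≈ 11.5 L

P constant ⇒ V ∝ T: P₂ = P₁; V₂ = V₁·(T₂/T₁) = 11.48 L.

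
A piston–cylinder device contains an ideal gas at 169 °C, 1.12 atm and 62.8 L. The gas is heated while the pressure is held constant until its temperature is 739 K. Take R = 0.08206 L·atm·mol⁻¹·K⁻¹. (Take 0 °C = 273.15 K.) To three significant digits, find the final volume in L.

V₂ ≈ 105 L

Convert: T₁ = 442.1 K.
Isobaric, so V/T is constant: P₂ = P₁; V₂ = V₁·(T₂/T₁) = 105.0 L.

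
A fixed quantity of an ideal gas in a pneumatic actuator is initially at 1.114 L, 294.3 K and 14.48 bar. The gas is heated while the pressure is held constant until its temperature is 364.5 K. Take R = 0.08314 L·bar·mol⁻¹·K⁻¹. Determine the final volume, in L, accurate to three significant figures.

V₂ ≈ 1.38 L

Isobaric, so V/T is constant: P₂ = P₁; V₂ = V₁·(T₂/T₁) = 1.380 L.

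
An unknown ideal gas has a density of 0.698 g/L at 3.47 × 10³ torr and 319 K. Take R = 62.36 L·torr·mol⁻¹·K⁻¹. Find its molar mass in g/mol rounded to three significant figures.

M ≈ 4.00 g/mol

ρ = PM/(RT) ⇒ M = ρRT/P = (0.698 × 62.36 × 319.0) / 3.47e+03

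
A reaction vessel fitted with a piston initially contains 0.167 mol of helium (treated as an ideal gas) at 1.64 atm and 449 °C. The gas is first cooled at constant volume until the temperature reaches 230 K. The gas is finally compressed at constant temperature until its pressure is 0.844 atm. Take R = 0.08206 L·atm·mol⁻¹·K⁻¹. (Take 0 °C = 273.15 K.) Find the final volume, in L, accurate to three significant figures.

V₃ ≈ 3.73 L

Convert: T₁ = 722.1 K.
From PV = nRT: V₁ = nRT₁/P₁ = 6.034 L.
V constant ⇒ P ∝ T: V₂ = V₁; P₂ = P₁·(T₂/T₁) = 0.5223 atm.
T constant ⇒ Boyle's law P V = const: T₃ = T₂; V₃ = V₂·(P₂/P₃) = 3.735 L.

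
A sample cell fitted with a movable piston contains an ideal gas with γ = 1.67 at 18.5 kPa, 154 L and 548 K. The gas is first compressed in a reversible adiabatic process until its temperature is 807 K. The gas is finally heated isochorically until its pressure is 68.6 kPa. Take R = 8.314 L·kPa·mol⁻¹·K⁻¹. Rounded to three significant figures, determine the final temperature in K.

T₃ ≈ 1.14e+03 K

Reversible adiabatic, γ = 1.67: P₂ = P₁·(T₂/T₁)^(γ/(γ−1)) = 48.55 kPa; V₂ = V₁·(T₁/T₂)^(1/(γ−1)) = 86.42 L.
V constant ⇒ P ∝ T: V₃ = V₂; T₃ = T₂·(P₃/P₂) = 1140 K.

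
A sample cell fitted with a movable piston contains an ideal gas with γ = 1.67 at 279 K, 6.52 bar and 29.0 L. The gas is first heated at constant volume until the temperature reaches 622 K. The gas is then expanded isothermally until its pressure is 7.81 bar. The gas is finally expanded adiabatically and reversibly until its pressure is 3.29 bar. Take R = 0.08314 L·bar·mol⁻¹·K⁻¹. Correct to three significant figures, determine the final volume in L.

Isochoric, so P/T is constant: V₂ = V₁; P₂ = P₁·(T₂/T₁) = 14.54 bar.
T constant ⇒ Boyle's law P V = const: T₃ = T₂; V₃ = V₂·(P₂/P₃) = 53.97 L.
Reversible adiabatic, γ = 1.67: T₄ = T₃·(P₄/P₃)^((γ−1)/γ) = 439.7 K; V₄ = V₃·(P₃/P₄)^(1/γ) = 90.57 L.

V₄ ≈ 90.6 L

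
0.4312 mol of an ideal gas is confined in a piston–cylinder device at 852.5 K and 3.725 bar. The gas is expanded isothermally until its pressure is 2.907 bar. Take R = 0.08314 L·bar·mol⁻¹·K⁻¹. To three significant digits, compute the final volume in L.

From PV = nRT: V₁ = nRT₁/P₁ = 8.205 L.
T constant ⇒ Boyle's law P V = const: T₂ = T₁; V₂ = V₁·(P₁/P₂) = 10.51 L.

V₂ ≈ 10.5 L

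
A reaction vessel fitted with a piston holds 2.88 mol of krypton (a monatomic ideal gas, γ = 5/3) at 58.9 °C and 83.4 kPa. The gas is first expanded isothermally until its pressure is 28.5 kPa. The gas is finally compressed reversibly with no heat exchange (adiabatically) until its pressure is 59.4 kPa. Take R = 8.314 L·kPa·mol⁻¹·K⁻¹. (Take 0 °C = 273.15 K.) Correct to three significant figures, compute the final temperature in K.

Convert: T₁ = 332.0 K.
From PV = nRT: V₁ = nRT₁/P₁ = 95.33 L.
T constant ⇒ Boyle's law P V = const: T₂ = T₁; V₂ = V₁·(P₁/P₂) = 279.0 L.
Adiabatic (γ = 5/3), T V^(γ−1) and P V^γ constant: T₃ = T₂·(P₃/P₂)^((γ−1)/γ) = 445.4 K; V₃ = V₂·(P₂/P₃)^(1/γ) = 179.6 L.

T₃ ≈ 445 K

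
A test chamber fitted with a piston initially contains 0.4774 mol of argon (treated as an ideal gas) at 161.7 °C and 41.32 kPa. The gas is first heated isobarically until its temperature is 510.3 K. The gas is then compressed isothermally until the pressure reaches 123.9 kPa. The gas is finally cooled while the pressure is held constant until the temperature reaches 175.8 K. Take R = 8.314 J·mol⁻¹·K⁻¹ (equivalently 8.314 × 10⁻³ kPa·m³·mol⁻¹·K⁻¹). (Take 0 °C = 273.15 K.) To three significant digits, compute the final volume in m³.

Convert: T₁ = 434.8 K.
From PV = nRT: V₁ = nRT₁/P₁ = 0.04177 m³.
Isobaric, so V/T is constant: P₂ = P₁; V₂ = V₁·(T₂/T₁) = 0.04902 m³.
Isothermal, so P V is constant: T₃ = T₂; V₃ = V₂·(P₂/P₃) = 0.01635 m³.
P constant ⇒ V ∝ T: P₄ = P₃; V₄ = V₃·(T₄/T₃) = 0.005632 m³.

V₄ ≈ 0.00563 m³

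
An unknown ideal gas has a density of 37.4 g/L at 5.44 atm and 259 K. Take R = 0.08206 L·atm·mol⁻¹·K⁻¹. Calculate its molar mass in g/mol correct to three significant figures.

M ≈ 146 g/mol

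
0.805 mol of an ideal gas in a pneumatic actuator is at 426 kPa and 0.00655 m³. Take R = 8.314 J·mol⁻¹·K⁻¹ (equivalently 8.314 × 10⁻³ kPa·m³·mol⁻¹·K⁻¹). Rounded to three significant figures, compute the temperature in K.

PV = nRT ⇒ T = PV/(nR) = (426 × 0.00655) / (0.805 × 8.314 × 10⁻³)

T ≈ 417 K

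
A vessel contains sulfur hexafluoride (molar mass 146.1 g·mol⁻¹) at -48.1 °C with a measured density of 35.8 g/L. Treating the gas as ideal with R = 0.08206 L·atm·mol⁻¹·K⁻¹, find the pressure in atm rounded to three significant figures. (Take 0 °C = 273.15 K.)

ρ = PM/(RT) ⇒ P = ρRT/M = (35.8 × 0.08206 × 225.0) / 146.1

P ≈ 4.53 atm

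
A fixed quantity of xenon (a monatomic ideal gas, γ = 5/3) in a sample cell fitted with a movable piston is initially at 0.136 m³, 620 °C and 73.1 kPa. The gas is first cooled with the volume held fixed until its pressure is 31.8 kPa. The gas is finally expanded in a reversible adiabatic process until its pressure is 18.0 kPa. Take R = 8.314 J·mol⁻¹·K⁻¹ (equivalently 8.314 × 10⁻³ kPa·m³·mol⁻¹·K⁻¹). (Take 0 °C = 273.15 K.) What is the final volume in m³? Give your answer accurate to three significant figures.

V₃ ≈ 0.191 m³

Convert: T₁ = 893.1 K.
V constant ⇒ P ∝ T: V₂ = V₁; T₂ = T₁·(P₂/P₁) = 388.5 K.
Reversible adiabatic, γ = 5/3: T₃ = T₂·(P₃/P₂)^((γ−1)/γ) = 309.4 K; V₃ = V₂·(P₂/P₃)^(1/γ) = 0.1914 m³.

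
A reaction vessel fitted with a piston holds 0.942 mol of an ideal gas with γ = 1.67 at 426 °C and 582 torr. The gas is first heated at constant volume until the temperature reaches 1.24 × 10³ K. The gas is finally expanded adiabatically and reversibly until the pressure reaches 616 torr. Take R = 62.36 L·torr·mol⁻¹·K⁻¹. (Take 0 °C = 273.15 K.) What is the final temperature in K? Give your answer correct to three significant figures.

T₃ ≈ 1.01e+03 K

Convert: T₁ = 699.1 K.
From PV = nRT: V₁ = nRT₁/P₁ = 70.57 L.
Isochoric, so P/T is constant: V₂ = V₁; P₂ = P₁·(T₂/T₁) = 1032 torr.
Adiabatic (γ = 1.67), T V^(γ−1) and P V^γ constant: T₃ = T₂·(P₃/P₂)^((γ−1)/γ) = 1008 K; V₃ = V₂·(P₂/P₃)^(1/γ) = 96.13 L.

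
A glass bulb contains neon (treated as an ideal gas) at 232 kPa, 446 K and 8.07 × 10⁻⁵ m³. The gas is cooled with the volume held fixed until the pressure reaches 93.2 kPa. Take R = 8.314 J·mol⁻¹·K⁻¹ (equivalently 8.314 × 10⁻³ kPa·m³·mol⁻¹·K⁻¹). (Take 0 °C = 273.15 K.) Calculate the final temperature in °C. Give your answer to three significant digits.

Isochoric, so P/T is constant: V₂ = V₁; T₂ = T₁·(P₂/P₁) = 179.2 K.

T₂ ≈ -94.0 °C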